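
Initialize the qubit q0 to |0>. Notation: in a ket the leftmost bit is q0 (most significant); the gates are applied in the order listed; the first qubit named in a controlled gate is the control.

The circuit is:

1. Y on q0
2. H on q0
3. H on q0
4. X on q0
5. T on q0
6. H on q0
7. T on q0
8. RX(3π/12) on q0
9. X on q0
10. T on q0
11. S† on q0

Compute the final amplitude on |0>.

The amplitude on |0> is sqrt(2)*(sqrt(2 - sqrt(2)) + sqrt(sqrt(2) + 2)*exp(3*I*pi/4))/4.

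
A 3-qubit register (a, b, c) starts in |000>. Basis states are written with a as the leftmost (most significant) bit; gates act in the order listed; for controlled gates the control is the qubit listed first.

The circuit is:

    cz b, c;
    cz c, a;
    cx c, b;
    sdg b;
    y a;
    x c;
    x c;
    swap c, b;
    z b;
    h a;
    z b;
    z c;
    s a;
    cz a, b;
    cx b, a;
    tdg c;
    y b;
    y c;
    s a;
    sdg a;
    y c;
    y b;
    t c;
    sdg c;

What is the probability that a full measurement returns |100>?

The probability of measuring |100> is 1/2. Key observation: the block from step 16 through step 23 cancels to the identity and can be dropped.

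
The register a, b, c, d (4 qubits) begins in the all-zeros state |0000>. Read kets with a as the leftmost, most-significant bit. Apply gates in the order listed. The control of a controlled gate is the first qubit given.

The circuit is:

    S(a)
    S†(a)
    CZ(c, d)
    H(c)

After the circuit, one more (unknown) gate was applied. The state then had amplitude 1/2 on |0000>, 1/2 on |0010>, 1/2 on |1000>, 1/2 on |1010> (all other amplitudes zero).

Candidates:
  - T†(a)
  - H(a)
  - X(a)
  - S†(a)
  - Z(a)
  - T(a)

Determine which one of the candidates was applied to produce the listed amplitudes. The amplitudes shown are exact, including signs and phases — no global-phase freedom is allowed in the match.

The unique candidate consistent with the amplitudes is H(a). Key observation: the block from step 1 through step 2 cancels to the identity and can be dropped.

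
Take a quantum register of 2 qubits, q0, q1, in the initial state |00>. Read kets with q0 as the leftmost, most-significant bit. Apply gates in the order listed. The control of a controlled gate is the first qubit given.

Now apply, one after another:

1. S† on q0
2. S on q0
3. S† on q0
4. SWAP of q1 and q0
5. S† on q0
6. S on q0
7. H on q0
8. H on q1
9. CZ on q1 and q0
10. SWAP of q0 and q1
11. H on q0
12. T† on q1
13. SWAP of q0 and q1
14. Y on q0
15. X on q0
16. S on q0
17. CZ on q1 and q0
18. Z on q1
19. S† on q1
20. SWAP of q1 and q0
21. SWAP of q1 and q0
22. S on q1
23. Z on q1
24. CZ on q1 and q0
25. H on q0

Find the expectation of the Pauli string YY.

In the final state, YY has expectation -sqrt(2)/2. Key observation: steps 17-24 multiply out to the identity, so the circuit reduces to the remaining gates.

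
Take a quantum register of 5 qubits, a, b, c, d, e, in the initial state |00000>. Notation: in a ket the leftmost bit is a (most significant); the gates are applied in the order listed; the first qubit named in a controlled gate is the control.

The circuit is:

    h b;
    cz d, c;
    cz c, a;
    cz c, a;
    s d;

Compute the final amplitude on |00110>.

The final state's coefficient on |00110> equals 0.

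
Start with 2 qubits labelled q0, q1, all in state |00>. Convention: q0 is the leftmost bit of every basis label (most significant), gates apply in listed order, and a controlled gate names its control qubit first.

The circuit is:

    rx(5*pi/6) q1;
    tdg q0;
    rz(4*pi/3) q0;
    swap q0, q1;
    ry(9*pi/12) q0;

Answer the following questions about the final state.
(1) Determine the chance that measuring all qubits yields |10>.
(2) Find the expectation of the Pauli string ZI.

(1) The probability of measuring |10> is 1/2 - sqrt(6)/8.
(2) The expectation value of ZI is sqrt(6)/4.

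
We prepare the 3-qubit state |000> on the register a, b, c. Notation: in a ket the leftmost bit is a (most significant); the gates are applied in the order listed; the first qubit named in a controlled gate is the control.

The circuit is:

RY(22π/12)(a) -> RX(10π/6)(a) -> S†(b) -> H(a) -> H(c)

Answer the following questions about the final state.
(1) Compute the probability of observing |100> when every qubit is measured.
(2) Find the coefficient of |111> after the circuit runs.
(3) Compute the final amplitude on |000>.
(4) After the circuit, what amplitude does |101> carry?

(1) A full measurement returns |100> with probability 3/8.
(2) The final state's coefficient on |111> equals 0.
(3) The final state's coefficient on |000> equals sqrt(6)/8 + sqrt(2)*I/8.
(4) The amplitude on |101> is 3*sqrt(2)/8 - sqrt(6)*I/8.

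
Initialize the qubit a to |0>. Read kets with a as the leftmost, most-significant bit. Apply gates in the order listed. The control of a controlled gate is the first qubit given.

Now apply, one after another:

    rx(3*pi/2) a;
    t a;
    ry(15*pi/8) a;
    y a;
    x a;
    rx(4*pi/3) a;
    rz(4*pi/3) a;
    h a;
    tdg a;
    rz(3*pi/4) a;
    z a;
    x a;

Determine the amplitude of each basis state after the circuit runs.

After the circuit, the state carries amplitude sqrt(3)*I*exp(-23*I*pi/24)*sin(pi/16)/4 + I*exp(-13*I*pi/24)*cos(pi/16)/4 - exp(-23*I*pi/24)*cos(pi/16)/4 - exp(-7*I*pi/24)*sin(pi/16)/4 - I*exp(19*I*pi/24)*sin(pi/16)/4 - sqrt(3)*exp(-13*I*pi/24)*sin(pi/16)/4 + sqrt(3)*exp(19*I*pi/24)*cos(pi/16)/4 + sqrt(3)*I*exp(-7*I*pi/24)*cos(pi/16)/4 on |0>, -exp(13*I*pi/24)*cos(pi/16)/4 + exp(-19*I*pi/24)*sin(pi/16)/4 - I*exp(7*I*pi/24)*sin(pi/16)/4 + sqrt(3)*I*exp(13*I*pi/24)*sin(pi/16)/4 + sqrt(3)*exp(23*I*pi/24)*sin(pi/16)/4 - I*exp(23*I*pi/24)*cos(pi/16)/4 - sqrt(3)*I*exp(-19*I*pi/24)*cos(pi/16)/4 + sqrt(3)*exp(7*I*pi/24)*cos(pi/16)/4 on |1>.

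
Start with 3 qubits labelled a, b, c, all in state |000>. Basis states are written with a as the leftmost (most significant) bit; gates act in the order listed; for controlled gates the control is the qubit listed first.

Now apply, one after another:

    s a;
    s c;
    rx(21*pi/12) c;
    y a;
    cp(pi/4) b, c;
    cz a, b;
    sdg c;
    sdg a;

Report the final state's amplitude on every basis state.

After the circuit, the state carries amplitude -sqrt(sqrt(2) + 2)/2 on |100>, -sqrt(2 - sqrt(2))/2 on |101>, and 0 on every other basis state.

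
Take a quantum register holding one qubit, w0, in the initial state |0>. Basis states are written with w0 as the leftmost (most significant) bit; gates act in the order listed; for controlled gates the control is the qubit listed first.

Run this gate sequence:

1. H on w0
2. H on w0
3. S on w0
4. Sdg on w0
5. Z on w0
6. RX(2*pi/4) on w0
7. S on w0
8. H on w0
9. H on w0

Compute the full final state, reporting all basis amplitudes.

The final amplitudes are sqrt(2)/2 on |0>, sqrt(2)/2 on |1>.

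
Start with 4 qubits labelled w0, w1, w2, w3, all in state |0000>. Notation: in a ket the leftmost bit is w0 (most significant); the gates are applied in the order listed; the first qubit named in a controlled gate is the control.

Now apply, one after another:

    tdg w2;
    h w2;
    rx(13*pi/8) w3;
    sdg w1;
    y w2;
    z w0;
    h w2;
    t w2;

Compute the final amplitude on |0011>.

The final state's coefficient on |0011> equals -exp(I*pi/4)*sin(3*pi/16).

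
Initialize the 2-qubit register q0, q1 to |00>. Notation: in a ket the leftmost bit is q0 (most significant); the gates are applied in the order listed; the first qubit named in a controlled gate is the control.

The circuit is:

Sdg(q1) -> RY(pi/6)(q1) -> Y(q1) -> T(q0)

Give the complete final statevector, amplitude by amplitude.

The final amplitudes are I*(-sqrt(6) + sqrt(2))/4 on |00>, I*(sqrt(2) + sqrt(6))/4 on |01>, 0 on |10>, 0 on |11>.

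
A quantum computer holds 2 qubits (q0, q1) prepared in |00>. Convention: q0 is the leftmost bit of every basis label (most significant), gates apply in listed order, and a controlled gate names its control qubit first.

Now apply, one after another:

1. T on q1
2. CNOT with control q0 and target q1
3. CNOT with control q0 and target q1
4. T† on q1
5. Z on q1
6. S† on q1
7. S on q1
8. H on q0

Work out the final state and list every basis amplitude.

After the circuit, the state carries amplitude sqrt(2)/2 on |00>, 0 on |01>, sqrt(2)/2 on |10>, 0 on |11>.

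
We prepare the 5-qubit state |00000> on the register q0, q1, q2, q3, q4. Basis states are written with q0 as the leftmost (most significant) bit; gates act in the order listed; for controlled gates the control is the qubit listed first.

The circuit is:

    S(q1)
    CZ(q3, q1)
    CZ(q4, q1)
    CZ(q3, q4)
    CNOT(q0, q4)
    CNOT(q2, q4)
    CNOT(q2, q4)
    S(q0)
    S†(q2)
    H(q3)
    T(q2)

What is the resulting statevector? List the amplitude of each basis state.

The final amplitudes are sqrt(2)/2 on |00000>, sqrt(2)/2 on |00010>, and 0 on every other basis state.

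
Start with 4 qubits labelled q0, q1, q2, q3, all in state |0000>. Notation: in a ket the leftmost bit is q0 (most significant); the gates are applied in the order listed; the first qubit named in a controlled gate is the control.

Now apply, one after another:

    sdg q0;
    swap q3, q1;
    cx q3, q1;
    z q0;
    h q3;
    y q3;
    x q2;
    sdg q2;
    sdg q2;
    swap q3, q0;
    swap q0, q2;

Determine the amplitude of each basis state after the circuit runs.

The final amplitudes are sqrt(2)*I/2 on |1000>, -sqrt(2)*I/2 on |1010>, and 0 on every other basis state.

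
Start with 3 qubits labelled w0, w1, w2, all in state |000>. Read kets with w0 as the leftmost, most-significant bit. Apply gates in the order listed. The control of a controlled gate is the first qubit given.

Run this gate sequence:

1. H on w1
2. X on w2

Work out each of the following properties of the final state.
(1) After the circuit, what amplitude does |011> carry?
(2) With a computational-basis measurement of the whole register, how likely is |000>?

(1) The amplitude on |011> is sqrt(2)/2.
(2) The probability of measuring |000> is 0.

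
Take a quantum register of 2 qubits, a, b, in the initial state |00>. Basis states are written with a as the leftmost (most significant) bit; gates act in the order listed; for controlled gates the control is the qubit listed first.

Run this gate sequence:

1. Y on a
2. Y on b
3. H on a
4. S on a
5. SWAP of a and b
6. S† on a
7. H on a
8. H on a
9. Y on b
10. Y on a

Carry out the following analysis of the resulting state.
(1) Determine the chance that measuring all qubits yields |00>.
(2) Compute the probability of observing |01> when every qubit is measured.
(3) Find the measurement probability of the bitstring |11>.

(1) A full measurement returns |00> with probability 1/2.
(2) A full measurement returns |01> with probability 1/2.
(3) Outcome |11> occurs with probability 0.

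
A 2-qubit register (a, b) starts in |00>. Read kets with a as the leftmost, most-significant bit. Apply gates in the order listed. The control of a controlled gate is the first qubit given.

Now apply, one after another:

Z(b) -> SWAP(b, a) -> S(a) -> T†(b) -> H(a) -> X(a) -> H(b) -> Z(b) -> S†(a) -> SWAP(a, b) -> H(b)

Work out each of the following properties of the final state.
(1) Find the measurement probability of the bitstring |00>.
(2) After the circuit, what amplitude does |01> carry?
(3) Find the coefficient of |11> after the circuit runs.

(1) The probability of measuring |00> is 1/4.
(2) The amplitude on |01> is sqrt(2)*(1 + I)/4.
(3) The amplitude on |11> is sqrt(2)*(-1 - I)/4.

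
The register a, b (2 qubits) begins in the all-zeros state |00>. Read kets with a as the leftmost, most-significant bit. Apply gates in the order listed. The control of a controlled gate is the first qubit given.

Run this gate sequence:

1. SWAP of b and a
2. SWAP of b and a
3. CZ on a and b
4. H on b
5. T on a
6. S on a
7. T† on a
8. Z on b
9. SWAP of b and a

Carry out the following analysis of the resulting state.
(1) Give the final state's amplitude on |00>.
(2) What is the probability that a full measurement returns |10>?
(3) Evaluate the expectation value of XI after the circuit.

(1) The amplitude on |00> is sqrt(2)/2.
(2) The probability of measuring |10> is 1/2.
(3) The observable XI averages to -1.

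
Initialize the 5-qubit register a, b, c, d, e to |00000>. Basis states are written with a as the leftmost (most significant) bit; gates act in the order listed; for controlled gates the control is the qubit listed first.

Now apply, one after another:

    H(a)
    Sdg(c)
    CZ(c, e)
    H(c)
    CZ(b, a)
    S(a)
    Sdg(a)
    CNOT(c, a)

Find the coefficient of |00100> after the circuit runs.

The final state's coefficient on |00100> equals 1/2. Key observation: gates 6-7 undo each other exactly, leaving only the rest of the circuit to track.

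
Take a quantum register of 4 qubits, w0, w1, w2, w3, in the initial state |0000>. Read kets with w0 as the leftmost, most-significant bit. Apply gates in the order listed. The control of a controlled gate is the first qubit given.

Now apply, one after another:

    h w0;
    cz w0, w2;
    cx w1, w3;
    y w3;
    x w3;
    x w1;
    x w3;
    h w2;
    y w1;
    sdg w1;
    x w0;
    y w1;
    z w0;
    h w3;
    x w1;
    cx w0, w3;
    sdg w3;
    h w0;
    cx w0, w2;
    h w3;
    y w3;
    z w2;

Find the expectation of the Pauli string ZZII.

The observable ZZII averages to 1.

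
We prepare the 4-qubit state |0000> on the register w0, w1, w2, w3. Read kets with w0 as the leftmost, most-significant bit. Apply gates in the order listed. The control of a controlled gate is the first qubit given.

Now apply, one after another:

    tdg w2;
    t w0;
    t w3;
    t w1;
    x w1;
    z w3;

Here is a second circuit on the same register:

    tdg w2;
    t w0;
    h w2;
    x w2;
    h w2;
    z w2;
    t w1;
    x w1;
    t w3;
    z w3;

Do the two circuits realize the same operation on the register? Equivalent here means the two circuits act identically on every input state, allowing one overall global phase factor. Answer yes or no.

Yes — the two circuits implement the same unitary up to a global phase.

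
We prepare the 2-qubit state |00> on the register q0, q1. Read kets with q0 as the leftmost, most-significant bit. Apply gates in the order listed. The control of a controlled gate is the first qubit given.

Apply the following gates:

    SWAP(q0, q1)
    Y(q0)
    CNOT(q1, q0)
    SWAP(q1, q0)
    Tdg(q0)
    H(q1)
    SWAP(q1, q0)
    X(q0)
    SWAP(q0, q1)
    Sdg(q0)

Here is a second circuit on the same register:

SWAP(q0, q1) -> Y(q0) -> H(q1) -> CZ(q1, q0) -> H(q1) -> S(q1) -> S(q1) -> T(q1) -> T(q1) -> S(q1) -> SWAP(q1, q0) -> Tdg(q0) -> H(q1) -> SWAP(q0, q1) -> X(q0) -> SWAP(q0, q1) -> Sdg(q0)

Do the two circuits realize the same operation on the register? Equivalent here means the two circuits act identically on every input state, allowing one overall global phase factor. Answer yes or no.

No, they are not equivalent — no single phase factor reconciles the two unitaries.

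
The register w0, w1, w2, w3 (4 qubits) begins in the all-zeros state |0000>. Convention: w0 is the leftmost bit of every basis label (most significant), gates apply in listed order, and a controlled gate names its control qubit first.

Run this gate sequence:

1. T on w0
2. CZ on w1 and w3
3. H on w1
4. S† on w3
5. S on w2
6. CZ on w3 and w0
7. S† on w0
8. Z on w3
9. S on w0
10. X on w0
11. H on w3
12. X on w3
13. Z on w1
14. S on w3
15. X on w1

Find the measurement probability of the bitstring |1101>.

Outcome |1101> occurs with probability 1/4.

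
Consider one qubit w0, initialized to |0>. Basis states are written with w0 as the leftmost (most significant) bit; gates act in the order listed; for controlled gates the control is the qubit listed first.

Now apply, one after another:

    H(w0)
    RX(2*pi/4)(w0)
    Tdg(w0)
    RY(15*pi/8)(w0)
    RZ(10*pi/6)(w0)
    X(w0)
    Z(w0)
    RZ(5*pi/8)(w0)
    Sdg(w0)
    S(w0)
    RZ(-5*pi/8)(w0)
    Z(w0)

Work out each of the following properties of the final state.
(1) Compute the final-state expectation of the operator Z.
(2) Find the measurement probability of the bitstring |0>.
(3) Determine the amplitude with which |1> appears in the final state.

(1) In the final state, Z has expectation -sqrt(4 - 2*sqrt(2))/4. Key observation: gates 7-12 undo each other exactly, leaving only the rest of the circuit to track.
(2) The probability of measuring |0> is 1/2 - sqrt(4 - 2*sqrt(2))/8.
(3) The amplitude on |1> is (cos(pi/16) - I*cos(pi/16) - (1 + I)*exp(I*pi/4)*sin(pi/16))*exp(I*pi/6)/2.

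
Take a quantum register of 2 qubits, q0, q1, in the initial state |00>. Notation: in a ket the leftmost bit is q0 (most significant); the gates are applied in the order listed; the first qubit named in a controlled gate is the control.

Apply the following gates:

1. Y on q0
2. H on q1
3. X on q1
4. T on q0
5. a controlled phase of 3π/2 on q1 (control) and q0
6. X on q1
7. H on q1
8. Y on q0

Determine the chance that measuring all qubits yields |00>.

A full measurement returns |00> with probability 1/2.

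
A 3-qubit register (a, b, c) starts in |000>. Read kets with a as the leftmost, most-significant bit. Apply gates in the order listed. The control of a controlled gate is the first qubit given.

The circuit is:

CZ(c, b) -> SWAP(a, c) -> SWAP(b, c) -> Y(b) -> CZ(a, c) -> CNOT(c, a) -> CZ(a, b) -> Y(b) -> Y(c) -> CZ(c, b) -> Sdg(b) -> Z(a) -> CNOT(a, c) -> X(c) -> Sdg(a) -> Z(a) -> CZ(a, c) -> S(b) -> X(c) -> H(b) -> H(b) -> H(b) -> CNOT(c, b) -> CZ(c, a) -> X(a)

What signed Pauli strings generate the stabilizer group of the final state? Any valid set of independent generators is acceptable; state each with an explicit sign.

One valid set of independent stabilizer generators is +IXI, -ZII, -IIZ (any independent generating set of the same group is equally correct).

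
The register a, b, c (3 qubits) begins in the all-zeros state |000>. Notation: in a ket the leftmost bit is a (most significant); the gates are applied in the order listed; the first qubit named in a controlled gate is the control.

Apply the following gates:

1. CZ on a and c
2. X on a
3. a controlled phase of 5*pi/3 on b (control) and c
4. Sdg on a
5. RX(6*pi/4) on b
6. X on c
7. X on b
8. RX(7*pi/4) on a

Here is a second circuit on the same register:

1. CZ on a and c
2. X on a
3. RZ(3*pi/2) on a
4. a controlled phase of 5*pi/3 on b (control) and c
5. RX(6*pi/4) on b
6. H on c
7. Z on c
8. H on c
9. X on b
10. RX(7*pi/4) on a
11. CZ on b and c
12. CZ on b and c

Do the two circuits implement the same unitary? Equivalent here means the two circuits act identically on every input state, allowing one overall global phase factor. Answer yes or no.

Yes, they are equivalent — the unitaries differ by at most a global phase.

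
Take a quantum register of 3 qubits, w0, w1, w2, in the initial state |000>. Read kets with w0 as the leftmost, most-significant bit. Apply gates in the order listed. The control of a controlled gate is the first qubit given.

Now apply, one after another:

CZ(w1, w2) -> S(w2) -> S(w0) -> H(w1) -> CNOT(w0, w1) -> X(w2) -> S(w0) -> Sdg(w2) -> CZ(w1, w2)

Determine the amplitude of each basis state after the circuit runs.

After the circuit, the state carries amplitude -sqrt(2)*I/2 on |001>, sqrt(2)*I/2 on |011>, and 0 on every other basis state.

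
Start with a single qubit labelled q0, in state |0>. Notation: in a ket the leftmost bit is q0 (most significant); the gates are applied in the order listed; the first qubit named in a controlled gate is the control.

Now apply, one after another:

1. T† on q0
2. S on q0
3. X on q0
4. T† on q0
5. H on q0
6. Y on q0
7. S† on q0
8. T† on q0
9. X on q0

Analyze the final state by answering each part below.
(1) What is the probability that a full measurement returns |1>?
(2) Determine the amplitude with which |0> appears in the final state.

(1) The probability of measuring |1> is 1/2.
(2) |0> carries amplitude -sqrt(2)*I/2 in the final state.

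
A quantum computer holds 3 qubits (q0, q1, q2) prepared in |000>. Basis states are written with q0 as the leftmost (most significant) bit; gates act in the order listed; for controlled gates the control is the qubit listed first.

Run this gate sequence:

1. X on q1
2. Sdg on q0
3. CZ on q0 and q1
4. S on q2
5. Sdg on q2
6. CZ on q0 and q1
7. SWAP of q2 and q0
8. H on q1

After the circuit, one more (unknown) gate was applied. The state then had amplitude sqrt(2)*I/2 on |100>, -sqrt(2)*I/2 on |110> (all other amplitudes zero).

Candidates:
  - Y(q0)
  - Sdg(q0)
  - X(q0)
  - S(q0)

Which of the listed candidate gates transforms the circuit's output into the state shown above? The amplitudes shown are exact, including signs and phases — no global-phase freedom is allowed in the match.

The applied gate was Y(q0).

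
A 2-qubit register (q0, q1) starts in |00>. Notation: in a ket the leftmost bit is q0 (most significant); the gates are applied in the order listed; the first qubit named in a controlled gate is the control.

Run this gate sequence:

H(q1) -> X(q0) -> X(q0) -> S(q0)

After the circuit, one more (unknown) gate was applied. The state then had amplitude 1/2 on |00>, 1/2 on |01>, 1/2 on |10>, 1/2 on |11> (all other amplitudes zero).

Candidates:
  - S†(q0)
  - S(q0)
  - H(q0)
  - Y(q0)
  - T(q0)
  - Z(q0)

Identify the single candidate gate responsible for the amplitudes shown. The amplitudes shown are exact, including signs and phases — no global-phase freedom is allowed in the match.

It was H(q0) that produced the state shown.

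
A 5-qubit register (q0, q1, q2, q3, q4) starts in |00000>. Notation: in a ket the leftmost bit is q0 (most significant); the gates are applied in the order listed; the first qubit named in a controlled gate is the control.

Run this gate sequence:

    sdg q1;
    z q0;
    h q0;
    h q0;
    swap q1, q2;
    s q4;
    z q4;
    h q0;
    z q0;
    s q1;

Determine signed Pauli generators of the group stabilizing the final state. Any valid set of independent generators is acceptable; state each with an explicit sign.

The final state is stabilized by the group generated by -XIIII, +IZIII, +IIZII, +IIIZI, +IIIIZ; other independent generating sets are equally valid.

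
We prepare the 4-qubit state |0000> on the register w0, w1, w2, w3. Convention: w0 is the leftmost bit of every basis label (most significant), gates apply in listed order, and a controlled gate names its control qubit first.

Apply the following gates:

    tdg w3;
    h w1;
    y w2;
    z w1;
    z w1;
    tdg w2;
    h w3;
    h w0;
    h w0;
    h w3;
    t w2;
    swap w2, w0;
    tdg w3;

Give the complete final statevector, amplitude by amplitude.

The resulting statevector has amplitude sqrt(2)*I/2 on |1000>, sqrt(2)*I/2 on |1100>, and 0 on every other basis state. Key observation: the block from step 6 through step 11 cancels to the identity and can be dropped.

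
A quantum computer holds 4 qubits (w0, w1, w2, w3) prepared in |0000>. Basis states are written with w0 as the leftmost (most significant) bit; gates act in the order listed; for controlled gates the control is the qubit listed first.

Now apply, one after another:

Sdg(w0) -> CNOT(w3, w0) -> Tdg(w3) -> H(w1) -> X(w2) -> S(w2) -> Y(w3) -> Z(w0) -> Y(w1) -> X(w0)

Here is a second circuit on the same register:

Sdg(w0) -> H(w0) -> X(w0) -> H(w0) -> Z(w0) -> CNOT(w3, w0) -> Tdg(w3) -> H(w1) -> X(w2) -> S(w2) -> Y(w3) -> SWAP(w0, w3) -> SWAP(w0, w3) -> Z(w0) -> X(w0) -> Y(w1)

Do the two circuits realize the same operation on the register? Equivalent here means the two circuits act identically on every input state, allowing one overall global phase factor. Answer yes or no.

Yes — the two circuits implement the same unitary up to a global phase.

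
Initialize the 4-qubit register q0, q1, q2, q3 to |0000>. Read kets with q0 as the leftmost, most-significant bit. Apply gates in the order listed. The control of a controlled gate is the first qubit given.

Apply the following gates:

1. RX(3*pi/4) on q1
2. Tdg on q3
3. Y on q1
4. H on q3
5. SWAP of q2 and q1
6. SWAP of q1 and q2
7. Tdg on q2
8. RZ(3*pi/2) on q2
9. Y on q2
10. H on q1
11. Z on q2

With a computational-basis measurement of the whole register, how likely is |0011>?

A full measurement returns |0011> with probability 1/4.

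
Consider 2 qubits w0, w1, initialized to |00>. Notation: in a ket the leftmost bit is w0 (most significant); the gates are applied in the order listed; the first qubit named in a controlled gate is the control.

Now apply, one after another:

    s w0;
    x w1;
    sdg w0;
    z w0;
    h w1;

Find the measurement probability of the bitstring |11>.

Outcome |11> occurs with probability 0.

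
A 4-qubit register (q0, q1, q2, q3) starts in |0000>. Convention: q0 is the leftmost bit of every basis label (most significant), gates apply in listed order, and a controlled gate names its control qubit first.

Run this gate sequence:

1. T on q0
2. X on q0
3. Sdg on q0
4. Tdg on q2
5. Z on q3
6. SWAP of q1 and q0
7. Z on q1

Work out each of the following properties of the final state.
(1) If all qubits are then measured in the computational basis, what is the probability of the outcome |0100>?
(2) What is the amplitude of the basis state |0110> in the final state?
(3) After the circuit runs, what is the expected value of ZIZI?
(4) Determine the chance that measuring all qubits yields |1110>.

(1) A full measurement returns |0100> with probability 1.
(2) |0110> carries amplitude 0 in the final state.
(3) The observable ZIZI averages to 1.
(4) A full measurement returns |1110> with probability 0.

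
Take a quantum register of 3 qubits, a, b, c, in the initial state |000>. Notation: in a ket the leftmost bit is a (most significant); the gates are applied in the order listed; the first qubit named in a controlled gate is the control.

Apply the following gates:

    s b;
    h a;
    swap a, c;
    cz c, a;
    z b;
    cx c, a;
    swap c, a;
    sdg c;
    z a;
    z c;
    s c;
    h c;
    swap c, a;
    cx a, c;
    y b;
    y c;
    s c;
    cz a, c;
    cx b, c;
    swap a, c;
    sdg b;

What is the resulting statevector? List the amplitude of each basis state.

The final amplitudes are 0 on |000>, 0 on |001>, -1/2 on |010>, -1/2 on |011>, 0 on |100>, 0 on |101>, -I/2 on |110>, -I/2 on |111>.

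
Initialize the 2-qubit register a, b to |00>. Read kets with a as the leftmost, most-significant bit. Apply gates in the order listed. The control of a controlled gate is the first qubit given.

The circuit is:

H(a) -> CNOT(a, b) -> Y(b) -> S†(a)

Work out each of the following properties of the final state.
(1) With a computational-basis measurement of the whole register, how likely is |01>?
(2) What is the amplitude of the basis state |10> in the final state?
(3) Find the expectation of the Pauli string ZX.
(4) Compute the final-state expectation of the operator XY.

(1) Outcome |01> occurs with probability 1/2.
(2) |10> carries amplitude -sqrt(2)/2 in the final state.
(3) The observable ZX averages to 0.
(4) The expectation value of XY is -1.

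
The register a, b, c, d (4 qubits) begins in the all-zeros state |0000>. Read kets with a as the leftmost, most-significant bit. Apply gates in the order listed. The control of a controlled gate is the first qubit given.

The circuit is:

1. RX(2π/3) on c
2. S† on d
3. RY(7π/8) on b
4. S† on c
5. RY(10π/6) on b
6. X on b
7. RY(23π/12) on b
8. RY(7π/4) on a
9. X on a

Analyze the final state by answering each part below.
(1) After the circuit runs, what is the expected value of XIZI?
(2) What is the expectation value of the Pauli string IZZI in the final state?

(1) In the final state, XIZI has expectation sqrt(1/2 - sqrt(2)/4)*sqrt(sqrt(2)/4 + 1/2)*cos(7*pi/16)**2 + sqrt(1/2 - sqrt(2)/4)*sqrt(sqrt(2)/4 + 1/2)*sin(7*pi/16)**2.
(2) The observable IZZI averages to -sqrt(2)*sin(7*pi/16)**2/4 + sqrt(2)*cos(7*pi/16)**2/4 + 2*sqrt(1/2 - sqrt(2)/4)*sqrt(sqrt(2)/4 + 1/2)*sin(7*pi/16)*cos(7*pi/16).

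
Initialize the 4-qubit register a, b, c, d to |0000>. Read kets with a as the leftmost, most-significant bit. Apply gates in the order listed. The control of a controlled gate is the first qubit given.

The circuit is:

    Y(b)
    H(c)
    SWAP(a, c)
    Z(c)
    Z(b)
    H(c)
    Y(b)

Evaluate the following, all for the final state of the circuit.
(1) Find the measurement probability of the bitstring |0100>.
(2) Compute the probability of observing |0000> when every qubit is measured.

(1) A full measurement returns |0100> with probability 0.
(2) The probability of measuring |0000> is 1/4.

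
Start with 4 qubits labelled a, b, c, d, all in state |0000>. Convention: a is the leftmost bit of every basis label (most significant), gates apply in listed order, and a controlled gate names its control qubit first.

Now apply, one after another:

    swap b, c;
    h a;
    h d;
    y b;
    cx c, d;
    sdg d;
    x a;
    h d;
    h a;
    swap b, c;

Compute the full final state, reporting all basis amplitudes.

After the circuit, the state carries amplitude 1/2 + I/2 on |0010>, -1/2 + I/2 on |0011>, and 0 on every other basis state.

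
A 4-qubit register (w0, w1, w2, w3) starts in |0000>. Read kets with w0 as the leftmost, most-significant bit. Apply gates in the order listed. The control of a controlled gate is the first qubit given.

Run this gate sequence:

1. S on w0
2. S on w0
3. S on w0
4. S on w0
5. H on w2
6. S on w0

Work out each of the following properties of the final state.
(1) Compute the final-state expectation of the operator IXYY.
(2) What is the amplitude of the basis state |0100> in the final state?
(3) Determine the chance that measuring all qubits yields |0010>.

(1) In the final state, IXYY has expectation 0. Key observation: steps 1-4 multiply out to the identity, so the circuit reduces to the remaining gates.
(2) The final state's coefficient on |0100> equals 0.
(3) A full measurement returns |0010> with probability 1/2.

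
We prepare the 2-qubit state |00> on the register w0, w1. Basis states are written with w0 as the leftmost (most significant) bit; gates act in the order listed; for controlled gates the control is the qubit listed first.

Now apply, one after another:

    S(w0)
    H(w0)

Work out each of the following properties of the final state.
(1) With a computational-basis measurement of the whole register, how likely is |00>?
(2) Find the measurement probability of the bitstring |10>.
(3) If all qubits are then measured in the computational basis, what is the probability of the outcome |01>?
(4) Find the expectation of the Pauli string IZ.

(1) The probability of measuring |00> is 1/2.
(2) Outcome |10> occurs with probability 1/2.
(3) A full measurement returns |01> with probability 0.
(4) The observable IZ averages to 1.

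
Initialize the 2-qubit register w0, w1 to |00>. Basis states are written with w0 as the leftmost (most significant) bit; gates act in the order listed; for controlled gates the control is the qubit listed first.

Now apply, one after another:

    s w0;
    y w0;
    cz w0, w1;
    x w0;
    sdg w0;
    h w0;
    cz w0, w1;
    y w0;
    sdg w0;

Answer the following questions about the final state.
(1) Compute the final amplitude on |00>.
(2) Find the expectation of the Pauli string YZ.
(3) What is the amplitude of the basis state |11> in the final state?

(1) The amplitude on |00> is sqrt(2)/2.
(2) The expectation value of YZ is 1.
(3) The final state's coefficient on |11> equals 0.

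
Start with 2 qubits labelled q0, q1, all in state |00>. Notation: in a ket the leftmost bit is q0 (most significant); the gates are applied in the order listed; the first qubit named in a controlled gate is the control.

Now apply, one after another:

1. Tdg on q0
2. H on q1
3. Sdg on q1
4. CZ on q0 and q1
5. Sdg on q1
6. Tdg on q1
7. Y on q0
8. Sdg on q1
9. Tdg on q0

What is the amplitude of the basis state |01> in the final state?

|01> carries amplitude 0 in the final state.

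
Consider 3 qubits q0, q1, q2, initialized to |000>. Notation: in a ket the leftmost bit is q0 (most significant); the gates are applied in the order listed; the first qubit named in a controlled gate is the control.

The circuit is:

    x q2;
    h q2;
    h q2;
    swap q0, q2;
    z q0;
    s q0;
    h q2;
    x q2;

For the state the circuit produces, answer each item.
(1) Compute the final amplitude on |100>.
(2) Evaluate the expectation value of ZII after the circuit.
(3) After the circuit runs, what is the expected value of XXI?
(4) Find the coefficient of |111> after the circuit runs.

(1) The amplitude on |100> is -sqrt(2)*I/2.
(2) In the final state, ZII has expectation -1.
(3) In the final state, XXI has expectation 0.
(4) |111> carries amplitude 0 in the final state.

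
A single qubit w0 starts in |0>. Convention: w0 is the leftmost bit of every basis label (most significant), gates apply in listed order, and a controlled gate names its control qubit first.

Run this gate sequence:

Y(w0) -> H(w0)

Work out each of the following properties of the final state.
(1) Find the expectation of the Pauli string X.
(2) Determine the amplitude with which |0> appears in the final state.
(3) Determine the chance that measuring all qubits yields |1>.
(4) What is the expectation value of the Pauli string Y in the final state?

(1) The observable X averages to -1.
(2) The final state's coefficient on |0> equals sqrt(2)*I/2.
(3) A full measurement returns |1> with probability 1/2.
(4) The observable Y averages to 0.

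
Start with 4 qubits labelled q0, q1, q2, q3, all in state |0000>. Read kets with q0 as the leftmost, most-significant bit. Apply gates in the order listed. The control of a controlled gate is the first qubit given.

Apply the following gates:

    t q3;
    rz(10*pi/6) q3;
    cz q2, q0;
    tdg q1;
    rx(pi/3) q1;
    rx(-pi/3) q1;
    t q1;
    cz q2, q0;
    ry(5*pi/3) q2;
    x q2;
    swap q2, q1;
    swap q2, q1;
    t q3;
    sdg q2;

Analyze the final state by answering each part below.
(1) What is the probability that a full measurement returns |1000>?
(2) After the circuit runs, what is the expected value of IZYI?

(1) The probability of measuring |1000> is 0. Key observation: the block from step 3 through step 8 cancels to the identity and can be dropped.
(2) In the final state, IZYI has expectation sqrt(3)/2.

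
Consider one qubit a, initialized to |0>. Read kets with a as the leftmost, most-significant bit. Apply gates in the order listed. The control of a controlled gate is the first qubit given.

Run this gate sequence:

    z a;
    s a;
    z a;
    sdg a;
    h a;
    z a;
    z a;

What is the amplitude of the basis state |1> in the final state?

|1> carries amplitude sqrt(2)/2 in the final state.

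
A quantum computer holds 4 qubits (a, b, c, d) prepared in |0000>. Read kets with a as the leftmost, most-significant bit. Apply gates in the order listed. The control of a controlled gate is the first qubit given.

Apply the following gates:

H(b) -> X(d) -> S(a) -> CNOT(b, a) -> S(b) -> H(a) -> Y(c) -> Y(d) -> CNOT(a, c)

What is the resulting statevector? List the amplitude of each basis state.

After the circuit, the state carries amplitude 1/2 on |0010>, I/2 on |0110>, 1/2 on |1000>, -I/2 on |1100>, and 0 on every other basis state.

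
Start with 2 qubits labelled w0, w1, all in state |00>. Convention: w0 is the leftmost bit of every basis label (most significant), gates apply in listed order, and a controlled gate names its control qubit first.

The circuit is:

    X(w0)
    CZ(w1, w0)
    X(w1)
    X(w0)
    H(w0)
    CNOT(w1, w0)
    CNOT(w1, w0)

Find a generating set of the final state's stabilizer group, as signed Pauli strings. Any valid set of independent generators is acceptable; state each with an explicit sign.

The stabilizer group can be generated by +XI, -IZ, among other valid generating sets.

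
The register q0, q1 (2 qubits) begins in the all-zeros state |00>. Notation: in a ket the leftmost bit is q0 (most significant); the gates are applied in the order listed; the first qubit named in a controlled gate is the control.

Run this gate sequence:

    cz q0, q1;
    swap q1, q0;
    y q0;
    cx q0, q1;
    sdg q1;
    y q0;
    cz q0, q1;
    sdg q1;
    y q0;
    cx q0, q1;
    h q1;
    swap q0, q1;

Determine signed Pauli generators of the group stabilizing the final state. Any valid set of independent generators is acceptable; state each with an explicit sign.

The final state is stabilized by the group generated by +XI, -IZ; other independent generating sets are equally valid.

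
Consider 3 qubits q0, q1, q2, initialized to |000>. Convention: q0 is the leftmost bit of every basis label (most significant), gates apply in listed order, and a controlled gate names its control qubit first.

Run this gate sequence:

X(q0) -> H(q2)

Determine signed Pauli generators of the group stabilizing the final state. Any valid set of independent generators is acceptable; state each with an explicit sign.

The stabilizer group can be generated by +IIX, -ZII, +IZI, among other valid generating sets.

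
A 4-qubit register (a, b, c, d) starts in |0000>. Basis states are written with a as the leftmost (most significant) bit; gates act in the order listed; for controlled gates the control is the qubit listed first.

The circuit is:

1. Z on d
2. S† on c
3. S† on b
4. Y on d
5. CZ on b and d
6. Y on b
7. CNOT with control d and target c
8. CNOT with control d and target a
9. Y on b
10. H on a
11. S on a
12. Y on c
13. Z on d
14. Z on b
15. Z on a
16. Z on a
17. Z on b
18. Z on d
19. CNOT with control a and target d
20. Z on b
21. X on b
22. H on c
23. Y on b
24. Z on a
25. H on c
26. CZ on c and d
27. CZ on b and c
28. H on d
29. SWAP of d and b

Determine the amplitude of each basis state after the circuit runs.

The final amplitudes are -I/2 on |0000>, I/2 on |0100>, 1/2 on |1000>, 1/2 on |1100>, and 0 on every other basis state.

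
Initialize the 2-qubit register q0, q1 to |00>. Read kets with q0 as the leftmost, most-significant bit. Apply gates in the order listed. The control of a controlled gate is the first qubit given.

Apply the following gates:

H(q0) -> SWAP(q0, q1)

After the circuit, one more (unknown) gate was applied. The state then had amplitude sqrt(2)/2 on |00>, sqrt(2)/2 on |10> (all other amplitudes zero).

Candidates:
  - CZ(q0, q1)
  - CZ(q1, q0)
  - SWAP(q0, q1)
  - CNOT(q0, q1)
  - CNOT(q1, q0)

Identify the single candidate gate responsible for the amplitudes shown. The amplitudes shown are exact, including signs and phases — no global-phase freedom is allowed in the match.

The unique candidate consistent with the amplitudes is SWAP(q0, q1).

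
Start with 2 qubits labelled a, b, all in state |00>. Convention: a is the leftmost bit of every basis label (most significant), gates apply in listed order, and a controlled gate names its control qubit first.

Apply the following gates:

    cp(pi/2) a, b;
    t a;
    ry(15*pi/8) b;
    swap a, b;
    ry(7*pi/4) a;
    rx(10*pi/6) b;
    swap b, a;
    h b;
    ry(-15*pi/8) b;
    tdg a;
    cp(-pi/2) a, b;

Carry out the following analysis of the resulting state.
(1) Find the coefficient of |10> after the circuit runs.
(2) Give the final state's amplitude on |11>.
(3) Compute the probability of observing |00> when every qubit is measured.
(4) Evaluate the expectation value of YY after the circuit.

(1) The amplitude on |10> is 0.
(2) |11> carries amplitude sqrt(2)*sqrt(sqrt(2)/4 + 1/2)*exp(-I*pi/4)*cos(pi/16)**2/4 + sqrt(2)*sqrt(1/2 - sqrt(2)/4)*exp(-I*pi/4)*cos(pi/16)**2/4 + sqrt(2)*sqrt(sqrt(2)/4 + 1/2)*exp(-I*pi/4)*sin(pi/16)*cos(pi/16)/2 - sqrt(2)*sqrt(1/2 - sqrt(2)/4)*exp(-I*pi/4)*sin(pi/16)**2/4 - sqrt(2)*sqrt(sqrt(2)/4 + 1/2)*exp(-I*pi/4)*sin(pi/16)**2/4 - sqrt(2)*sqrt(1/2 - sqrt(2)/4)*exp(-I*pi/4)*sin(pi/16)*cos(pi/16)/2 in the final state.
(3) Outcome |00> occurs with probability -3*sqrt(1/2 - sqrt(2)/4)*sqrt(sqrt(2)/4 + 1/2)*cos(pi/16)**4/4 - 3*sqrt(2)*sin(pi/16)*cos(pi/16)**3/4 - 3*sqrt(1/2 - sqrt(2)/4)*sqrt(sqrt(2)/4 + 1/2)*sin(pi/16)**4/4 + 3*sin(pi/16)**4/8 + 3*sqrt(2)*sin(pi/16)**3*cos(pi/16)/4 + 3*sin(pi/16)**2*cos(pi/16)**2/4 + 9*sqrt(1/2 - sqrt(2)/4)*sqrt(sqrt(2)/4 + 1/2)*sin(pi/16)**2*cos(pi/16)**2/2 + 3*cos(pi/16)**4/8.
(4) The observable YY averages to 0.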